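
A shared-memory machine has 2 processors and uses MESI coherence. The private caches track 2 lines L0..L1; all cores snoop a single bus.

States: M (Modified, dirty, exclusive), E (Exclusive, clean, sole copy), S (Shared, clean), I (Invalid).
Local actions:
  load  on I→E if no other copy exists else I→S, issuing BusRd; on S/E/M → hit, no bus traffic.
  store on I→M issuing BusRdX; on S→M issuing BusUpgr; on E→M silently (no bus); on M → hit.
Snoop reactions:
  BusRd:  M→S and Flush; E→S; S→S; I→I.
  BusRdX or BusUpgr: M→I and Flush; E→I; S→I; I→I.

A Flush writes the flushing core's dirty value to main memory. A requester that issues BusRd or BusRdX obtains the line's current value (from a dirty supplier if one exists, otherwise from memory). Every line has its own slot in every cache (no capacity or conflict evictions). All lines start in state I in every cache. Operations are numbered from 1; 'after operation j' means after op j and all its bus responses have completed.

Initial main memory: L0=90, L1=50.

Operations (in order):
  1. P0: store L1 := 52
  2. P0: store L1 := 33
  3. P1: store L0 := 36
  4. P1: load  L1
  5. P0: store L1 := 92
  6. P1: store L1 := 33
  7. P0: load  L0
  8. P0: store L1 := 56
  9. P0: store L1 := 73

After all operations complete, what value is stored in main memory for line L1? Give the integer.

  op1 P0: store L1 := 52 → M/I on L1; bus BusRdX; mem=50
  op2 P0: store L1 := 33 → M/I on L1; bus (none); mem=50
  op3 P1: store L0 := 36 → I/M on L0; bus BusRdX; mem=90
  op4 P1: load  L1 → S/S on L1; bus BusRd Flush; mem=33
  op5 P0: store L1 := 92 → M/I on L1; bus BusUpgr; mem=33
  op6 P1: store L1 := 33 → I/M on L1; bus BusRdX Flush; mem=92
  op7 P0: load  L0 → S/S on L0; bus BusRd Flush; mem=36
  op8 P0: store L1 := 56 → M/I on L1; bus BusRdX Flush; mem=33
  op9 P0: store L1 := 73 → M/I on L1; bus (none); mem=33

memory[L1] = 33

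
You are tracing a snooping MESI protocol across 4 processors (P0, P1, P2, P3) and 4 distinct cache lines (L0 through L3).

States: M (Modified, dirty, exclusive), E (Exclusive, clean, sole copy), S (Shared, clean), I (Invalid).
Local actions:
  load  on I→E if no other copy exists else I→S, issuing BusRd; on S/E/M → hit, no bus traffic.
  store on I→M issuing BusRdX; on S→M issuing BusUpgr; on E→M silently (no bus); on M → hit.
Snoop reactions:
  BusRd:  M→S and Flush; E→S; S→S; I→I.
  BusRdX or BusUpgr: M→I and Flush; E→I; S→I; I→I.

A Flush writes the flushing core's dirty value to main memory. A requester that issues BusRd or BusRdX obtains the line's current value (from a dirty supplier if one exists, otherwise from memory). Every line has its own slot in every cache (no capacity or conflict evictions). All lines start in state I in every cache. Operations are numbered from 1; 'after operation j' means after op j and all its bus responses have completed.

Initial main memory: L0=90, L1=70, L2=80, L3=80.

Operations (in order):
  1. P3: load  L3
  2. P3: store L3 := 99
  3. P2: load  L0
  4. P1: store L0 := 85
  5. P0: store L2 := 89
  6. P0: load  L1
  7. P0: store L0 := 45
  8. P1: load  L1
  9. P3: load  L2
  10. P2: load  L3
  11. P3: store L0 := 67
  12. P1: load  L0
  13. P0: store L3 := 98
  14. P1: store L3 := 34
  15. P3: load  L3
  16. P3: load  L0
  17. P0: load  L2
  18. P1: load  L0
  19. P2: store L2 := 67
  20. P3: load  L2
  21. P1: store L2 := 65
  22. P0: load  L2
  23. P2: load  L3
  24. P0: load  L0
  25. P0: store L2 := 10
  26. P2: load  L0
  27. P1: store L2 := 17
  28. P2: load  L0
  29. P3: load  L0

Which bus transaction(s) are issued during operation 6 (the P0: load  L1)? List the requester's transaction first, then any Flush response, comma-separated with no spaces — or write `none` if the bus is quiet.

1. P3: load  L3  bus=[BusRd]  L3: P0=I P1=I P2=I P3=E  mem[L3]=80
2. P3: store L3 := 99  bus=[-]  L3: P0=I P1=I P2=I P3=M  mem[L3]=80
3. P2: load  L0  bus=[BusRd]  L0: P0=I P1=I P2=E P3=I  mem[L0]=90
4. P1: store L0 := 85  bus=[BusRdX]  L0: P0=I P1=M P2=I P3=I  mem[L0]=90
5. P0: store L2 := 89  bus=[BusRdX]  L2: P0=M P1=I P2=I P3=I  mem[L2]=80
6. P0: load  L1  bus=[BusRd]  L1: P0=E P1=I P2=I P3=I  mem[L1]=70
7. P0: store L0 := 45  bus=[BusRdX,Flush]  L0: P0=M P1=I P2=I P3=I  mem[L0]=85
8. P1: load  L1  bus=[BusRd]  L1: P0=S P1=S P2=I P3=I  mem[L1]=70
9. P3: load  L2  bus=[BusRd,Flush]  L2: P0=S P1=I P2=I P3=S  mem[L2]=89
10. P2: load  L3  bus=[BusRd,Flush]  L3: P0=I P1=I P2=S P3=S  mem[L3]=99
11. P3: store L0 := 67  bus=[BusRdX,Flush]  L0: P0=I P1=I P2=I P3=M  mem[L0]=45
12. P1: load  L0  bus=[BusRd,Flush]  L0: P0=I P1=S P2=I P3=S  mem[L0]=67
13. P0: store L3 := 98  bus=[BusRdX]  L3: P0=M P1=I P2=I P3=I  mem[L3]=99
14. P1: store L3 := 34  bus=[BusRdX,Flush]  L3: P0=I P1=M P2=I P3=I  mem[L3]=98
15. P3: load  L3  bus=[BusRd,Flush]  L3: P0=I P1=S P2=I P3=S  mem[L3]=34
16. P3: load  L0  bus=[-]  L0: P0=I P1=S P2=I P3=S  mem[L0]=67
17. P0: load  L2  bus=[-]  L2: P0=S P1=I P2=I P3=S  mem[L2]=89
18. P1: load  L0  bus=[-]  L0: P0=I P1=S P2=I P3=S  mem[L0]=67
19. P2: store L2 := 67  bus=[BusRdX]  L2: P0=I P1=I P2=M P3=I  mem[L2]=89
20. P3: load  L2  bus=[BusRd,Flush]  L2: P0=I P1=I P2=S P3=S  mem[L2]=67
21. P1: store L2 := 65  bus=[BusRdX]  L2: P0=I P1=M P2=I P3=I  mem[L2]=67
22. P0: load  L2  bus=[BusRd,Flush]  L2: P0=S P1=S P2=I P3=I  mem[L2]=65
23. P2: load  L3  bus=[BusRd]  L3: P0=I P1=S P2=S P3=S  mem[L3]=34
24. P0: load  L0  bus=[BusRd]  L0: P0=S P1=S P2=I P3=S  mem[L0]=67
25. P0: store L2 := 10  bus=[BusUpgr]  L2: P0=M P1=I P2=I P3=I  mem[L2]=65
26. P2: load  L0  bus=[BusRd]  L0: P0=S P1=S P2=S P3=S  mem[L0]=67
27. P1: store L2 := 17  bus=[BusRdX,Flush]  L2: P0=I P1=M P2=I P3=I  mem[L2]=10
28. P2: load  L0  bus=[-]  L0: P0=S P1=S P2=S P3=S  mem[L0]=67
29. P3: load  L0  bus=[-]  L0: P0=S P1=S P2=S P3=S  mem[L0]=67

bus = BusRd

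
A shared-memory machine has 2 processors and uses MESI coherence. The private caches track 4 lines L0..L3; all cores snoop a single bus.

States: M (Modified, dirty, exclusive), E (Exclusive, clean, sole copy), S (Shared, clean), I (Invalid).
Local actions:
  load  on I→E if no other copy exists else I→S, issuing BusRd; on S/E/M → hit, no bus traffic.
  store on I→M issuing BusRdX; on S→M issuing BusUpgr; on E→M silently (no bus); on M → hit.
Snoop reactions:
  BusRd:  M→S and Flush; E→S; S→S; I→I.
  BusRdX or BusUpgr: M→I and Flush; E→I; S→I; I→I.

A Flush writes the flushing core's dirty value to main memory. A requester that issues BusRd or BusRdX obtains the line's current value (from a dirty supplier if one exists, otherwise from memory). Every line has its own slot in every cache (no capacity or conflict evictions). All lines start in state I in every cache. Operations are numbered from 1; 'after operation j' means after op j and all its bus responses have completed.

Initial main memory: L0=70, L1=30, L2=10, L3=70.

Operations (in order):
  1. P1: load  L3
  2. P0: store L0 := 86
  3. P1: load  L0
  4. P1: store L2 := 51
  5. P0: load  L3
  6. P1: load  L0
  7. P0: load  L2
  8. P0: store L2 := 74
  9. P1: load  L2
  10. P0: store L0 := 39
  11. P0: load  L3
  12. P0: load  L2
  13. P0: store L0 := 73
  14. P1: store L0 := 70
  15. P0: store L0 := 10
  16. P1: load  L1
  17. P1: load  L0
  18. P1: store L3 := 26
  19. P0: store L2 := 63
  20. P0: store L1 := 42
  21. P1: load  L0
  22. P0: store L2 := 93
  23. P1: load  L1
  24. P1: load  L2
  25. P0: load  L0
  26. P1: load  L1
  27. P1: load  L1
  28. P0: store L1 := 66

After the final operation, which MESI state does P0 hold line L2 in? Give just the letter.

1. P1: load  L3  bus=[BusRd]  L3: P0=I P1=E  mem[L3]=70
2. P0: store L0 := 86  bus=[BusRdX]  L0: P0=M P1=I  mem[L0]=70
3. P1: load  L0  bus=[BusRd,Flush]  L0: P0=S P1=S  mem[L0]=86
4. P1: store L2 := 51  bus=[BusRdX]  L2: P0=I P1=M  mem[L2]=10
5. P0: load  L3  bus=[BusRd]  L3: P0=S P1=S  mem[L3]=70
6. P1: load  L0  bus=[-]  L0: P0=S P1=S  mem[L0]=86
7. P0: load  L2  bus=[BusRd,Flush]  L2: P0=S P1=S  mem[L2]=51
8. P0: store L2 := 74  bus=[BusUpgr]  L2: P0=M P1=I  mem[L2]=51
9. P1: load  L2  bus=[BusRd,Flush]  L2: P0=S P1=S  mem[L2]=74
10. P0: store L0 := 39  bus=[BusUpgr]  L0: P0=M P1=I  mem[L0]=86
11. P0: load  L3  bus=[-]  L3: P0=S P1=S  mem[L3]=70
12. P0: load  L2  bus=[-]  L2: P0=S P1=S  mem[L2]=74
13. P0: store L0 := 73  bus=[-]  L0: P0=M P1=I  mem[L0]=86
14. P1: store L0 := 70  bus=[BusRdX,Flush]  L0: P0=I P1=M  mem[L0]=73
15. P0: store L0 := 10  bus=[BusRdX,Flush]  L0: P0=M P1=I  mem[L0]=70
16. P1: load  L1  bus=[BusRd]  L1: P0=I P1=E  mem[L1]=30
17. P1: load  L0  bus=[BusRd,Flush]  L0: P0=S P1=S  mem[L0]=10
18. P1: store L3 := 26  bus=[BusUpgr]  L3: P0=I P1=M  mem[L3]=70
19. P0: store L2 := 63  bus=[BusUpgr]  L2: P0=M P1=I  mem[L2]=74
20. P0: store L1 := 42  bus=[BusRdX]  L1: P0=M P1=I  mem[L1]=30
21. P1: load  L0  bus=[-]  L0: P0=S P1=S  mem[L0]=10
22. P0: store L2 := 93  bus=[-]  L2: P0=M P1=I  mem[L2]=74
23. P1: load  L1  bus=[BusRd,Flush]  L1: P0=S P1=S  mem[L1]=42
24. P1: load  L2  bus=[BusRd,Flush]  L2: P0=S P1=S  mem[L2]=93
25. P0: load  L0  bus=[-]  L0: P0=S P1=S  mem[L0]=10
26. P1: load  L1  bus=[-]  L1: P0=S P1=S  mem[L1]=42
27. P1: load  L1  bus=[-]  L1: P0=S P1=S  mem[L1]=42
28. P0: store L1 := 66  bus=[BusUpgr]  L1: P0=M P1=I  mem[L1]=42

state = S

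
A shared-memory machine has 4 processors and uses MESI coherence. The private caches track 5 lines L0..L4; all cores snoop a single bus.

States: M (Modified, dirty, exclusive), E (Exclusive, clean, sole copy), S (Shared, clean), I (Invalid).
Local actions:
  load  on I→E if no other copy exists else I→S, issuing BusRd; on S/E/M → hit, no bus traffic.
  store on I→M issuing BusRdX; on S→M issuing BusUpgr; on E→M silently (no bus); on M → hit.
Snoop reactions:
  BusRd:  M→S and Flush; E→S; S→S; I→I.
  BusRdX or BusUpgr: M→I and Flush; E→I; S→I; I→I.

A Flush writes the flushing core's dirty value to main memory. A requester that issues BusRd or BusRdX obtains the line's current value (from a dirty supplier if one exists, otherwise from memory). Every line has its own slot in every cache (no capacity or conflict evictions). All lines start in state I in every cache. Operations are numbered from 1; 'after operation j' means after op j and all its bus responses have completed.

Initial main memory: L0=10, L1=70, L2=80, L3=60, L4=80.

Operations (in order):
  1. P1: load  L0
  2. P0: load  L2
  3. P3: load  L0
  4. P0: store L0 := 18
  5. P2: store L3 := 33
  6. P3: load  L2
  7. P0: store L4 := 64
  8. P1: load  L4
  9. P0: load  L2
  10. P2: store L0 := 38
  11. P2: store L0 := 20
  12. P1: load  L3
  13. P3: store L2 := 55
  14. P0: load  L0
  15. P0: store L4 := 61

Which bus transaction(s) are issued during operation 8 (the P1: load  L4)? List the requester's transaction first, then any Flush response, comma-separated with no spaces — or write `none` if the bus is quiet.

bus = BusRd,Flush

1. P1: load  L0  bus=[BusRd]  L0: P0=I P1=E P2=I P3=I  mem[L0]=10
2. P0: load  L2  bus=[BusRd]  L2: P0=E P1=I P2=I P3=I  mem[L2]=80
3. P3: load  L0  bus=[BusRd]  L0: P0=I P1=S P2=I P3=S  mem[L0]=10
4. P0: store L0 := 18  bus=[BusRdX]  L0: P0=M P1=I P2=I P3=I  mem[L0]=10
5. P2: store L3 := 33  bus=[BusRdX]  L3: P0=I P1=I P2=M P3=I  mem[L3]=60
6. P3: load  L2  bus=[BusRd]  L2: P0=S P1=I P2=I P3=S  mem[L2]=80
7. P0: store L4 := 64  bus=[BusRdX]  L4: P0=M P1=I P2=I P3=I  mem[L4]=80
8. P1: load  L4  bus=[BusRd,Flush]  L4: P0=S P1=S P2=I P3=I  mem[L4]=64
9. P0: load  L2  bus=[-]  L2: P0=S P1=I P2=I P3=S  mem[L2]=80
10. P2: store L0 := 38  bus=[BusRdX,Flush]  L0: P0=I P1=I P2=M P3=I  mem[L0]=18
11. P2: store L0 := 20  bus=[-]  L0: P0=I P1=I P2=M P3=I  mem[L0]=18
12. P1: load  L3  bus=[BusRd,Flush]  L3: P0=I P1=S P2=S P3=I  mem[L3]=33
13. P3: store L2 := 55  bus=[BusUpgr]  L2: P0=I P1=I P2=I P3=M  mem[L2]=80
14. P0: load  L0  bus=[BusRd,Flush]  L0: P0=S P1=I P2=S P3=I  mem[L0]=20
15. P0: store L4 := 61  bus=[BusUpgr]  L4: P0=M P1=I P2=I P3=I  mem[L4]=64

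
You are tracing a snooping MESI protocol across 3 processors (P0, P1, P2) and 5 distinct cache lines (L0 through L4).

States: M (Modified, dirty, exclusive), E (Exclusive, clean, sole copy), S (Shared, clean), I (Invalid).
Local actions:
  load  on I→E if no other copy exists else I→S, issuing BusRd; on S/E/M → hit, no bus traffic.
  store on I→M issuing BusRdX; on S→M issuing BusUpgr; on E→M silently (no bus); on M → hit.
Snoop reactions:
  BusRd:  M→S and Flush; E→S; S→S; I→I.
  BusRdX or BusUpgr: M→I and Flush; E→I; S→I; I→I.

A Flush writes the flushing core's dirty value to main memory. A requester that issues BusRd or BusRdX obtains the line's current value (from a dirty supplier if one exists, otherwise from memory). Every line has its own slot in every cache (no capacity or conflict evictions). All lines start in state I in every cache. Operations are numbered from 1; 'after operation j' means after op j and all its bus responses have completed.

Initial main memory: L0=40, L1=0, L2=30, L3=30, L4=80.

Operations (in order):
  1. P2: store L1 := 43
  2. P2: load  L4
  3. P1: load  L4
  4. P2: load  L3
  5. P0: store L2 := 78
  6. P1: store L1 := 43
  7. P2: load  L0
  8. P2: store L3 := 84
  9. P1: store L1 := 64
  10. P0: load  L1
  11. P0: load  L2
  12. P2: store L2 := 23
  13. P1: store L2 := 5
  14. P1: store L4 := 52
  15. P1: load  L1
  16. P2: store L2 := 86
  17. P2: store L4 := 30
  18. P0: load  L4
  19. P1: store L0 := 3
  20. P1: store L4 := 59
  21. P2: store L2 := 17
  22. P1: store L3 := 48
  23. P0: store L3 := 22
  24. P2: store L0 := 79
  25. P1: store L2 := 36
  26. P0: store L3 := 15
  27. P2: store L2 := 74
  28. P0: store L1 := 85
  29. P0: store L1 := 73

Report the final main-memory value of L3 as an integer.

[1] P2: store L1 := 43 | P0:I, P1:I, P2:M(43) | bus: BusRdX
[2] P2: load  L4 | P0:I, P1:I, P2:E(80) | bus: BusRd
[3] P1: load  L4 | P0:I, P1:S(80), P2:S(80) | bus: BusRd
[4] P2: load  L3 | P0:I, P1:I, P2:E(30) | bus: BusRd
[5] P0: store L2 := 78 | P0:M(78), P1:I, P2:I | bus: BusRdX
[6] P1: store L1 := 43 | P0:I, P1:M(43), P2:I | bus: BusRdX,Flush
[7] P2: load  L0 | P0:I, P1:I, P2:E(40) | bus: BusRd
[8] P2: store L3 := 84 | P0:I, P1:I, P2:M(84) | bus: none
[9] P1: store L1 := 64 | P0:I, P1:M(64), P2:I | bus: none
[10] P0: load  L1 | P0:S(64), P1:S(64), P2:I | bus: BusRd,Flush
[11] P0: load  L2 | P0:M(78), P1:I, P2:I | bus: none
[12] P2: store L2 := 23 | P0:I, P1:I, P2:M(23) | bus: BusRdX,Flush
[13] P1: store L2 := 5 | P0:I, P1:M(5), P2:I | bus: BusRdX,Flush
[14] P1: store L4 := 52 | P0:I, P1:M(52), P2:I | bus: BusUpgr
[15] P1: load  L1 | P0:S(64), P1:S(64), P2:I | bus: none
[16] P2: store L2 := 86 | P0:I, P1:I, P2:M(86) | bus: BusRdX,Flush
[17] P2: store L4 := 30 | P0:I, P1:I, P2:M(30) | bus: BusRdX,Flush
[18] P0: load  L4 | P0:S(30), P1:I, P2:S(30) | bus: BusRd,Flush
[19] P1: store L0 := 3 | P0:I, P1:M(3), P2:I | bus: BusRdX
[20] P1: store L4 := 59 | P0:I, P1:M(59), P2:I | bus: BusRdX
[21] P2: store L2 := 17 | P0:I, P1:I, P2:M(17) | bus: none
[22] P1: store L3 := 48 | P0:I, P1:M(48), P2:I | bus: BusRdX,Flush
[23] P0: store L3 := 22 | P0:M(22), P1:I, P2:I | bus: BusRdX,Flush
[24] P2: store L0 := 79 | P0:I, P1:I, P2:M(79) | bus: BusRdX,Flush
[25] P1: store L2 := 36 | P0:I, P1:M(36), P2:I | bus: BusRdX,Flush
[26] P0: store L3 := 15 | P0:M(15), P1:I, P2:I | bus: none
[27] P2: store L2 := 74 | P0:I, P1:I, P2:M(74) | bus: BusRdX,Flush
[28] P0: store L1 := 85 | P0:M(85), P1:I, P2:I | bus: BusUpgr
[29] P0: store L1 := 73 | P0:M(73), P1:I, P2:I | bus: none

memory[L3] = 48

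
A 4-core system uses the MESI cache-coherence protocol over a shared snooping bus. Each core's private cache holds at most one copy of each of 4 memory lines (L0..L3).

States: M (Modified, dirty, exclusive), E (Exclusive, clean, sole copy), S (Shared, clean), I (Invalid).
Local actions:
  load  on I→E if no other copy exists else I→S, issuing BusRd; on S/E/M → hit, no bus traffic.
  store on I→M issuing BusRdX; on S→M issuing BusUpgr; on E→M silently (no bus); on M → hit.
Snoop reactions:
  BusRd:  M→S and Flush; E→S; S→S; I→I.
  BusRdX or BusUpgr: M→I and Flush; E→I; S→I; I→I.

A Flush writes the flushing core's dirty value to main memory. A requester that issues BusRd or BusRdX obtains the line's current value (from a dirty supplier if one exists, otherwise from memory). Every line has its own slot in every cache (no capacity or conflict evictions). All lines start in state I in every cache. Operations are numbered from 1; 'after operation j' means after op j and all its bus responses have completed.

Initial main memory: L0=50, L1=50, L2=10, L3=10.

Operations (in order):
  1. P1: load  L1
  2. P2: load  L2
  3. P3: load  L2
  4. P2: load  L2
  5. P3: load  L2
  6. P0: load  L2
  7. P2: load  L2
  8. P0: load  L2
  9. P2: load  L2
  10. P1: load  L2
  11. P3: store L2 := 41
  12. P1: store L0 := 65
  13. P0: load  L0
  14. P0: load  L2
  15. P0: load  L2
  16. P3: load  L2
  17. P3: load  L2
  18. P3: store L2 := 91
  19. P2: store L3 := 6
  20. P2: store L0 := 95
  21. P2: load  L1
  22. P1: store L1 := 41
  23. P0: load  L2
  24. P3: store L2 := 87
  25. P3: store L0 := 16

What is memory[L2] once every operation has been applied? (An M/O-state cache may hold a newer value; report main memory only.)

memory[L2] = 91

  op1 P1: load  L1 → I/E/I/I on L1; bus BusRd; mem=50
  op2 P2: load  L2 → I/I/E/I on L2; bus BusRd; mem=10
  op3 P3: load  L2 → I/I/S/S on L2; bus BusRd; mem=10
  op4 P2: load  L2 → I/I/S/S on L2; bus (none); mem=10
  op5 P3: load  L2 → I/I/S/S on L2; bus (none); mem=10
  op6 P0: load  L2 → S/I/S/S on L2; bus BusRd; mem=10
  op7 P2: load  L2 → S/I/S/S on L2; bus (none); mem=10
  op8 P0: load  L2 → S/I/S/S on L2; bus (none); mem=10
  op9 P2: load  L2 → S/I/S/S on L2; bus (none); mem=10
  op10 P1: load  L2 → S/S/S/S on L2; bus BusRd; mem=10
  op11 P3: store L2 := 41 → I/I/I/M on L2; bus BusUpgr; mem=10
  op12 P1: store L0 := 65 → I/M/I/I on L0; bus BusRdX; mem=50
  op13 P0: load  L0 → S/S/I/I on L0; bus BusRd Flush; mem=65
  op14 P0: load  L2 → S/I/I/S on L2; bus BusRd Flush; mem=41
  op15 P0: load  L2 → S/I/I/S on L2; bus (none); mem=41
  op16 P3: load  L2 → S/I/I/S on L2; bus (none); mem=41
  op17 P3: load  L2 → S/I/I/S on L2; bus (none); mem=41
  op18 P3: store L2 := 91 → I/I/I/M on L2; bus BusUpgr; mem=41
  op19 P2: store L3 := 6 → I/I/M/I on L3; bus BusRdX; mem=10
  op20 P2: store L0 := 95 → I/I/M/I on L0; bus BusRdX; mem=65
  op21 P2: load  L1 → I/S/S/I on L1; bus BusRd; mem=50
  op22 P1: store L1 := 41 → I/M/I/I on L1; bus BusUpgr; mem=50
  op23 P0: load  L2 → S/I/I/S on L2; bus BusRd Flush; mem=91
  op24 P3: store L2 := 87 → I/I/I/M on L2; bus BusUpgr; mem=91
  op25 P3: store L0 := 16 → I/I/I/M on L0; bus BusRdX Flush; mem=95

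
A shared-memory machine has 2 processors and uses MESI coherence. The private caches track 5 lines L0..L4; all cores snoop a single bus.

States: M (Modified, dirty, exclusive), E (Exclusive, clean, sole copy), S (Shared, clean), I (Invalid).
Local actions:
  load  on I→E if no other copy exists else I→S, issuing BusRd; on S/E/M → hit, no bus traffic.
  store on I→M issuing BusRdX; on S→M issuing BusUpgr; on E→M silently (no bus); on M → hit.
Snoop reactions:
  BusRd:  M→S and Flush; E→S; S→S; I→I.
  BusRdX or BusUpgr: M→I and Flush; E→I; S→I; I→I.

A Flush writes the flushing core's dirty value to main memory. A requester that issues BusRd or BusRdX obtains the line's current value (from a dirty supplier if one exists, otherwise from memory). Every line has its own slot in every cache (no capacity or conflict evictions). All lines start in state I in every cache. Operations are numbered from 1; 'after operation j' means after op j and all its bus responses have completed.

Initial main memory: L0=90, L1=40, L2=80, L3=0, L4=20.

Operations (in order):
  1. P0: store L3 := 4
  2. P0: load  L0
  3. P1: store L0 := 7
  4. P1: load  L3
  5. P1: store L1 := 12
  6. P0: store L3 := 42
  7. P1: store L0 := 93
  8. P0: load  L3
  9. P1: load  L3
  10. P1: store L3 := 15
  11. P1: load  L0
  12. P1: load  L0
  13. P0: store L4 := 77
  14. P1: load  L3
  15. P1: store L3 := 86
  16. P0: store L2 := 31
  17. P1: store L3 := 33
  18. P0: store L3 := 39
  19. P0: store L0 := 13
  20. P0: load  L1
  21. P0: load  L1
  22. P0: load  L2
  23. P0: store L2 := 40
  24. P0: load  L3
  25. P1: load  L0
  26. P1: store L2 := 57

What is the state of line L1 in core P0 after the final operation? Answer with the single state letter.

state = S

step 1: P0: store L3 := 4  ⟶  MI  (L3)  txn=BusRdX  M[L3]=0
step 2: P0: load  L0  ⟶  EI  (L0)  txn=BusRd  M[L0]=90
step 3: P1: store L0 := 7  ⟶  IM  (L0)  txn=BusRdX  M[L0]=90
step 4: P1: load  L3  ⟶  SS  (L3)  txn=BusRd+Flush  M[L3]=4
step 5: P1: store L1 := 12  ⟶  IM  (L1)  txn=BusRdX  M[L1]=40
step 6: P0: store L3 := 42  ⟶  MI  (L3)  txn=BusUpgr  M[L3]=4
step 7: P1: store L0 := 93  ⟶  IM  (L0)  txn=∅  M[L0]=90
step 8: P0: load  L3  ⟶  MI  (L3)  txn=∅  M[L3]=4
step 9: P1: load  L3  ⟶  SS  (L3)  txn=BusRd+Flush  M[L3]=42
step 10: P1: store L3 := 15  ⟶  IM  (L3)  txn=BusUpgr  M[L3]=42
step 11: P1: load  L0  ⟶  IM  (L0)  txn=∅  M[L0]=90
step 12: P1: load  L0  ⟶  IM  (L0)  txn=∅  M[L0]=90
step 13: P0: store L4 := 77  ⟶  MI  (L4)  txn=BusRdX  M[L4]=20
step 14: P1: load  L3  ⟶  IM  (L3)  txn=∅  M[L3]=42
step 15: P1: store L3 := 86  ⟶  IM  (L3)  txn=∅  M[L3]=42
step 16: P0: store L2 := 31  ⟶  MI  (L2)  txn=BusRdX  M[L2]=80
step 17: P1: store L3 := 33  ⟶  IM  (L3)  txn=∅  M[L3]=42
step 18: P0: store L3 := 39  ⟶  MI  (L3)  txn=BusRdX+Flush  M[L3]=33
step 19: P0: store L0 := 13  ⟶  MI  (L0)  txn=BusRdX+Flush  M[L0]=93
step 20: P0: load  L1  ⟶  SS  (L1)  txn=BusRd+Flush  M[L1]=12
step 21: P0: load  L1  ⟶  SS  (L1)  txn=∅  M[L1]=12
step 22: P0: load  L2  ⟶  MI  (L2)  txn=∅  M[L2]=80
step 23: P0: store L2 := 40  ⟶  MI  (L2)  txn=∅  M[L2]=80
step 24: P0: load  L3  ⟶  MI  (L3)  txn=∅  M[L3]=33
step 25: P1: load  L0  ⟶  SS  (L0)  txn=BusRd+Flush  M[L0]=13
step 26: P1: store L2 := 57  ⟶  IM  (L2)  txn=BusRdX+Flush  M[L2]=40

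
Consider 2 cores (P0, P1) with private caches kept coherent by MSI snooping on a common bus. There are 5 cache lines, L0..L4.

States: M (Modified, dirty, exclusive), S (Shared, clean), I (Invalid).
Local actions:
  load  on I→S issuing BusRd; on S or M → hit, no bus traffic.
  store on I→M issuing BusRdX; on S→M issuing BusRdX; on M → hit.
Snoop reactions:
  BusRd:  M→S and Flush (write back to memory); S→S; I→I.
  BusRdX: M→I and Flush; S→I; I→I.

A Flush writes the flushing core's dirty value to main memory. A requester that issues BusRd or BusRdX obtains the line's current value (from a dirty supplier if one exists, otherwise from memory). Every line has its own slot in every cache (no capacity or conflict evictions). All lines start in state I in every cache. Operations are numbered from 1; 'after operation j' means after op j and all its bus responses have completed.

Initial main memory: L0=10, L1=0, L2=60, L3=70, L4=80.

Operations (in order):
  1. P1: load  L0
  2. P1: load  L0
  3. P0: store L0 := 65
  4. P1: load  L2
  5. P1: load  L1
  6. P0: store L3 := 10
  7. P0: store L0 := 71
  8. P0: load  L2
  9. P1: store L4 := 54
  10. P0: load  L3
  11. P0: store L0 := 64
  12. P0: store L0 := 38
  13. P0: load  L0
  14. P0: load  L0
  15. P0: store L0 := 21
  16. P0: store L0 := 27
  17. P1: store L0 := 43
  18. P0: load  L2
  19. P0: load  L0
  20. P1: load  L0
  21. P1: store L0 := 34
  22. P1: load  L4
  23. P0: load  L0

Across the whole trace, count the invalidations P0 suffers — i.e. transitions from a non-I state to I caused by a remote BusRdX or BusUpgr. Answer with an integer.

step 1: P1: load  L0  ⟶  IS  (L0)  txn=BusRd  M[L0]=10
step 2: P1: load  L0  ⟶  IS  (L0)  txn=∅  M[L0]=10
step 3: P0: store L0 := 65  ⟶  MI  (L0)  txn=BusRdX  M[L0]=10
step 4: P1: load  L2  ⟶  IS  (L2)  txn=BusRd  M[L2]=60
step 5: P1: load  L1  ⟶  IS  (L1)  txn=BusRd  M[L1]=0
step 6: P0: store L3 := 10  ⟶  MI  (L3)  txn=BusRdX  M[L3]=70
step 7: P0: store L0 := 71  ⟶  MI  (L0)  txn=∅  M[L0]=10
step 8: P0: load  L2  ⟶  SS  (L2)  txn=BusRd  M[L2]=60
step 9: P1: store L4 := 54  ⟶  IM  (L4)  txn=BusRdX  M[L4]=80
step 10: P0: load  L3  ⟶  MI  (L3)  txn=∅  M[L3]=70
step 11: P0: store L0 := 64  ⟶  MI  (L0)  txn=∅  M[L0]=10
step 12: P0: store L0 := 38  ⟶  MI  (L0)  txn=∅  M[L0]=10
step 13: P0: load  L0  ⟶  MI  (L0)  txn=∅  M[L0]=10
step 14: P0: load  L0  ⟶  MI  (L0)  txn=∅  M[L0]=10
step 15: P0: store L0 := 21  ⟶  MI  (L0)  txn=∅  M[L0]=10
step 16: P0: store L0 := 27  ⟶  MI  (L0)  txn=∅  M[L0]=10
step 17: P1: store L0 := 43  ⟶  IM  (L0)  txn=BusRdX+Flush  M[L0]=27
step 18: P0: load  L2  ⟶  SS  (L2)  txn=∅  M[L2]=60
step 19: P0: load  L0  ⟶  SS  (L0)  txn=BusRd+Flush  M[L0]=43
step 20: P1: load  L0  ⟶  SS  (L0)  txn=∅  M[L0]=43
step 21: P1: store L0 := 34  ⟶  IM  (L0)  txn=BusRdX  M[L0]=43
step 22: P1: load  L4  ⟶  IM  (L4)  txn=∅  M[L4]=80
step 23: P0: load  L0  ⟶  SS  (L0)  txn=BusRd+Flush  M[L0]=34

invalidations = 2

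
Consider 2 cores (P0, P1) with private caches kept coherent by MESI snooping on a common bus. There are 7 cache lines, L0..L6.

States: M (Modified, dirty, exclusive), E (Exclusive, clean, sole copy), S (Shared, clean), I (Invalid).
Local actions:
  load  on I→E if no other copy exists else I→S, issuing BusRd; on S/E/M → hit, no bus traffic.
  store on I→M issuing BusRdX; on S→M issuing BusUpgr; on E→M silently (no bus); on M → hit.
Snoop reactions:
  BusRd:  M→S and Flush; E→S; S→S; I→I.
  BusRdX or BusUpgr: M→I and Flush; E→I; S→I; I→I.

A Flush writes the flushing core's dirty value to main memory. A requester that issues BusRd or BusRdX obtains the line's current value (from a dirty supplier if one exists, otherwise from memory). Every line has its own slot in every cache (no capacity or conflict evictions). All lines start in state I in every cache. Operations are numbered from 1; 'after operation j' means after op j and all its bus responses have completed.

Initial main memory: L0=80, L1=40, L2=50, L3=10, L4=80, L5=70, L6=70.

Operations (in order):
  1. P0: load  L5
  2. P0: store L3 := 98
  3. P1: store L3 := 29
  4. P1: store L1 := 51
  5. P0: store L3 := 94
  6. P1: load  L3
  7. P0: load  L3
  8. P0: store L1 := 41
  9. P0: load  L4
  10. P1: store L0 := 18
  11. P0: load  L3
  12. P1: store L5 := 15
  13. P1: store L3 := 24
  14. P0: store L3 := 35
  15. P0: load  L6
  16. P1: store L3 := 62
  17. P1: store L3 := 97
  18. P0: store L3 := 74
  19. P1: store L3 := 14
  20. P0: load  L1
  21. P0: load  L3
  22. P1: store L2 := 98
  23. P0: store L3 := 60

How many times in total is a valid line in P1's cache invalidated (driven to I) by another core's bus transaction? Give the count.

1. P0: load  L5  bus=[BusRd]  L5: P0=E P1=I  mem[L5]=70
2. P0: store L3 := 98  bus=[BusRdX]  L3: P0=M P1=I  mem[L3]=10
3. P1: store L3 := 29  bus=[BusRdX,Flush]  L3: P0=I P1=M  mem[L3]=98
4. P1: store L1 := 51  bus=[BusRdX]  L1: P0=I P1=M  mem[L1]=40
5. P0: store L3 := 94  bus=[BusRdX,Flush]  L3: P0=M P1=I  mem[L3]=29
6. P1: load  L3  bus=[BusRd,Flush]  L3: P0=S P1=S  mem[L3]=94
7. P0: load  L3  bus=[-]  L3: P0=S P1=S  mem[L3]=94
8. P0: store L1 := 41  bus=[BusRdX,Flush]  L1: P0=M P1=I  mem[L1]=51
9. P0: load  L4  bus=[BusRd]  L4: P0=E P1=I  mem[L4]=80
10. P1: store L0 := 18  bus=[BusRdX]  L0: P0=I P1=M  mem[L0]=80
11. P0: load  L3  bus=[-]  L3: P0=S P1=S  mem[L3]=94
12. P1: store L5 := 15  bus=[BusRdX]  L5: P0=I P1=M  mem[L5]=70
13. P1: store L3 := 24  bus=[BusUpgr]  L3: P0=I P1=M  mem[L3]=94
14. P0: store L3 := 35  bus=[BusRdX,Flush]  L3: P0=M P1=I  mem[L3]=24
15. P0: load  L6  bus=[BusRd]  L6: P0=E P1=I  mem[L6]=70
16. P1: store L3 := 62  bus=[BusRdX,Flush]  L3: P0=I P1=M  mem[L3]=35
17. P1: store L3 := 97  bus=[-]  L3: P0=I P1=M  mem[L3]=35
18. P0: store L3 := 74  bus=[BusRdX,Flush]  L3: P0=M P1=I  mem[L3]=97
19. P1: store L3 := 14  bus=[BusRdX,Flush]  L3: P0=I P1=M  mem[L3]=74
20. P0: load  L1  bus=[-]  L1: P0=M P1=I  mem[L1]=51
21. P0: load  L3  bus=[BusRd,Flush]  L3: P0=S P1=S  mem[L3]=14
22. P1: store L2 := 98  bus=[BusRdX]  L2: P0=I P1=M  mem[L2]=50
23. P0: store L3 := 60  bus=[BusUpgr]  L3: P0=M P1=I  mem[L3]=14

invalidations = 5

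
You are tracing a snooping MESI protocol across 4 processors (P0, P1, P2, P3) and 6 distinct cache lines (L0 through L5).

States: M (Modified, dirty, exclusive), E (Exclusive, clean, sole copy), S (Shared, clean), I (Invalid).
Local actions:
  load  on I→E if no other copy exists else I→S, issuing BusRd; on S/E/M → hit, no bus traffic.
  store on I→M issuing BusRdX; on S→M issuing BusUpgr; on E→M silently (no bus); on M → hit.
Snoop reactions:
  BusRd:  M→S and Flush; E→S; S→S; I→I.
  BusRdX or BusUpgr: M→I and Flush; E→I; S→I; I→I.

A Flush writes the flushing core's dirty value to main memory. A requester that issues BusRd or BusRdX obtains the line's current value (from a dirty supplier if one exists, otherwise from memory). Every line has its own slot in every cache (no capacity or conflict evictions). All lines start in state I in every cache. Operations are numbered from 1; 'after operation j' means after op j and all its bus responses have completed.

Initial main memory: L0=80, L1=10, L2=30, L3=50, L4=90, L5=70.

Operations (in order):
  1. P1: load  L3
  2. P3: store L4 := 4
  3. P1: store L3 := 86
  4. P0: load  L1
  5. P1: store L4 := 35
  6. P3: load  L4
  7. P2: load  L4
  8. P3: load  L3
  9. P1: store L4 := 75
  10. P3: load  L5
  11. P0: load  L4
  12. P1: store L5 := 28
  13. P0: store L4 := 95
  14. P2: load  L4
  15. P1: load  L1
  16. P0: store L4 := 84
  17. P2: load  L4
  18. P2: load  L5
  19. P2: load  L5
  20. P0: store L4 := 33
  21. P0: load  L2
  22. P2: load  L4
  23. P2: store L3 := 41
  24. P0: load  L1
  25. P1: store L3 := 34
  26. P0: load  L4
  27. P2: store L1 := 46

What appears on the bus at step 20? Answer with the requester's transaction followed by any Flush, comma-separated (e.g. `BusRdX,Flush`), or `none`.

1. P1: load  L3  bus=[BusRd]  L3: P0=I P1=E P2=I P3=I  mem[L3]=50
2. P3: store L4 := 4  bus=[BusRdX]  L4: P0=I P1=I P2=I P3=M  mem[L4]=90
3. P1: store L3 := 86  bus=[-]  L3: P0=I P1=M P2=I P3=I  mem[L3]=50
4. P0: load  L1  bus=[BusRd]  L1: P0=E P1=I P2=I P3=I  mem[L1]=10
5. P1: store L4 := 35  bus=[BusRdX,Flush]  L4: P0=I P1=M P2=I P3=I  mem[L4]=4
6. P3: load  L4  bus=[BusRd,Flush]  L4: P0=I P1=S P2=I P3=S  mem[L4]=35
7. P2: load  L4  bus=[BusRd]  L4: P0=I P1=S P2=S P3=S  mem[L4]=35
8. P3: load  L3  bus=[BusRd,Flush]  L3: P0=I P1=S P2=I P3=S  mem[L3]=86
9. P1: store L4 := 75  bus=[BusUpgr]  L4: P0=I P1=M P2=I P3=I  mem[L4]=35
10. P3: load  L5  bus=[BusRd]  L5: P0=I P1=I P2=I P3=E  mem[L5]=70
11. P0: load  L4  bus=[BusRd,Flush]  L4: P0=S P1=S P2=I P3=I  mem[L4]=75
12. P1: store L5 := 28  bus=[BusRdX]  L5: P0=I P1=M P2=I P3=I  mem[L5]=70
13. P0: store L4 := 95  bus=[BusUpgr]  L4: P0=M P1=I P2=I P3=I  mem[L4]=75
14. P2: load  L4  bus=[BusRd,Flush]  L4: P0=S P1=I P2=S P3=I  mem[L4]=95
15. P1: load  L1  bus=[BusRd]  L1: P0=S P1=S P2=I P3=I  mem[L1]=10
16. P0: store L4 := 84  bus=[BusUpgr]  L4: P0=M P1=I P2=I P3=I  mem[L4]=95
17. P2: load  L4  bus=[BusRd,Flush]  L4: P0=S P1=I P2=S P3=I  mem[L4]=84
18. P2: load  L5  bus=[BusRd,Flush]  L5: P0=I P1=S P2=S P3=I  mem[L5]=28
19. P2: load  L5  bus=[-]  L5: P0=I P1=S P2=S P3=I  mem[L5]=28
20. P0: store L4 := 33  bus=[BusUpgr]  L4: P0=M P1=I P2=I P3=I  mem[L4]=84
21. P0: load  L2  bus=[BusRd]  L2: P0=E P1=I P2=I P3=I  mem[L2]=30
22. P2: load  L4  bus=[BusRd,Flush]  L4: P0=S P1=I P2=S P3=I  mem[L4]=33
23. P2: store L3 := 41  bus=[BusRdX]  L3: P0=I P1=I P2=M P3=I  mem[L3]=86
24. P0: load  L1  bus=[-]  L1: P0=S P1=S P2=I P3=I  mem[L1]=10
25. P1: store L3 := 34  bus=[BusRdX,Flush]  L3: P0=I P1=M P2=I P3=I  mem[L3]=41
26. P0: load  L4  bus=[-]  L4: P0=S P1=I P2=S P3=I  mem[L4]=33
27. P2: store L1 := 46  bus=[BusRdX]  L1: P0=I P1=I P2=M P3=I  mem[L1]=10

bus = BusUpgr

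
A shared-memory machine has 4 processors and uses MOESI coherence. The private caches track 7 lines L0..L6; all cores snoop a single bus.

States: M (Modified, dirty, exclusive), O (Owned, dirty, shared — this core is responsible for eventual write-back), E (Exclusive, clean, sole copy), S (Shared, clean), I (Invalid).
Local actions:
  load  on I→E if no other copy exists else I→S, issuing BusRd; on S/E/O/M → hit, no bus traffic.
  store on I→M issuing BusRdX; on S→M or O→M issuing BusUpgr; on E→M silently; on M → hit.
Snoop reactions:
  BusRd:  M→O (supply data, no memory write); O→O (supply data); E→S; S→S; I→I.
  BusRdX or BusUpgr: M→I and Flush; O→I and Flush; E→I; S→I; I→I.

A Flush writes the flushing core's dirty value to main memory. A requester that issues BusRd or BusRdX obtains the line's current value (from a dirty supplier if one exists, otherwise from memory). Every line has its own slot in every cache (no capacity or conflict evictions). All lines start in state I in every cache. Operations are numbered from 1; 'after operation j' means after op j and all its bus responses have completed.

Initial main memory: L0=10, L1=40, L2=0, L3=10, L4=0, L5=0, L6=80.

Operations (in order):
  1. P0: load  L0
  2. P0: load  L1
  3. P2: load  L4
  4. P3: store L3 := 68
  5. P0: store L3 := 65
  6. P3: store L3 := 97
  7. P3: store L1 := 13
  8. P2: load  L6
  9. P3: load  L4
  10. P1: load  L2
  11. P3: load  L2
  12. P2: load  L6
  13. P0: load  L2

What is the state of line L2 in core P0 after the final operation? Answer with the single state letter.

  op1 P0: load  L0 → E/I/I/I on L0; bus BusRd; mem=10
  op2 P0: load  L1 → E/I/I/I on L1; bus BusRd; mem=40
  op3 P2: load  L4 → I/I/E/I on L4; bus BusRd; mem=0
  op4 P3: store L3 := 68 → I/I/I/M on L3; bus BusRdX; mem=10
  op5 P0: store L3 := 65 → M/I/I/I on L3; bus BusRdX Flush; mem=68
  op6 P3: store L3 := 97 → I/I/I/M on L3; bus BusRdX Flush; mem=65
  op7 P3: store L1 := 13 → I/I/I/M on L1; bus BusRdX; mem=40
  op8 P2: load  L6 → I/I/E/I on L6; bus BusRd; mem=80
  op9 P3: load  L4 → I/I/S/S on L4; bus BusRd; mem=0
  op10 P1: load  L2 → I/E/I/I on L2; bus BusRd; mem=0
  op11 P3: load  L2 → I/S/I/S on L2; bus BusRd; mem=0
  op12 P2: load  L6 → I/I/E/I on L6; bus (none); mem=80
  op13 P0: load  L2 → S/S/I/S on L2; bus BusRd; mem=0

state = S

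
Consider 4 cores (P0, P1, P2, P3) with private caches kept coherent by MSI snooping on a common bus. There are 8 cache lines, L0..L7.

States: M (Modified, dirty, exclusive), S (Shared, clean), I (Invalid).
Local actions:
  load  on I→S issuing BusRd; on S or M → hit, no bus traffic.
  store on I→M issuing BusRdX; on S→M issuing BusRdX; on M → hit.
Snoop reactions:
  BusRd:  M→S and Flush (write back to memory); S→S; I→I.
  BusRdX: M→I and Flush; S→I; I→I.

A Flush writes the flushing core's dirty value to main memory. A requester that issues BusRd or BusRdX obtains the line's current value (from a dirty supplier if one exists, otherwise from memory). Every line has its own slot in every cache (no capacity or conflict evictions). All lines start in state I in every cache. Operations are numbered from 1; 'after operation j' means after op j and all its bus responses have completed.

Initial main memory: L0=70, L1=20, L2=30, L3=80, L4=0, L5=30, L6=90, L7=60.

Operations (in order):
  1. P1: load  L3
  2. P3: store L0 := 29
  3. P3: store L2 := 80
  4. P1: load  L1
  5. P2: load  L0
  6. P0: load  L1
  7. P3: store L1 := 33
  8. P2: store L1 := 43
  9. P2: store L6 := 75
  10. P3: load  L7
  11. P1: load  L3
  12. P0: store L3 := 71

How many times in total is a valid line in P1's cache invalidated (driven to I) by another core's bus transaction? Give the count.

invalidations = 2

  op1 P1: load  L3 → I/S/I/I on L3; bus BusRd; mem=80
  op2 P3: store L0 := 29 → I/I/I/M on L0; bus BusRdX; mem=70
  op3 P3: store L2 := 80 → I/I/I/M on L2; bus BusRdX; mem=30
  op4 P1: load  L1 → I/S/I/I on L1; bus BusRd; mem=20
  op5 P2: load  L0 → I/I/S/S on L0; bus BusRd Flush; mem=29
  op6 P0: load  L1 → S/S/I/I on L1; bus BusRd; mem=20
  op7 P3: store L1 := 33 → I/I/I/M on L1; bus BusRdX; mem=20
  op8 P2: store L1 := 43 → I/I/M/I on L1; bus BusRdX Flush; mem=33
  op9 P2: store L6 := 75 → I/I/M/I on L6; bus BusRdX; mem=90
  op10 P3: load  L7 → I/I/I/S on L7; bus BusRd; mem=60
  op11 P1: load  L3 → I/S/I/I on L3; bus (none); mem=80
  op12 P0: store L3 := 71 → M/I/I/I on L3; bus BusRdX; mem=80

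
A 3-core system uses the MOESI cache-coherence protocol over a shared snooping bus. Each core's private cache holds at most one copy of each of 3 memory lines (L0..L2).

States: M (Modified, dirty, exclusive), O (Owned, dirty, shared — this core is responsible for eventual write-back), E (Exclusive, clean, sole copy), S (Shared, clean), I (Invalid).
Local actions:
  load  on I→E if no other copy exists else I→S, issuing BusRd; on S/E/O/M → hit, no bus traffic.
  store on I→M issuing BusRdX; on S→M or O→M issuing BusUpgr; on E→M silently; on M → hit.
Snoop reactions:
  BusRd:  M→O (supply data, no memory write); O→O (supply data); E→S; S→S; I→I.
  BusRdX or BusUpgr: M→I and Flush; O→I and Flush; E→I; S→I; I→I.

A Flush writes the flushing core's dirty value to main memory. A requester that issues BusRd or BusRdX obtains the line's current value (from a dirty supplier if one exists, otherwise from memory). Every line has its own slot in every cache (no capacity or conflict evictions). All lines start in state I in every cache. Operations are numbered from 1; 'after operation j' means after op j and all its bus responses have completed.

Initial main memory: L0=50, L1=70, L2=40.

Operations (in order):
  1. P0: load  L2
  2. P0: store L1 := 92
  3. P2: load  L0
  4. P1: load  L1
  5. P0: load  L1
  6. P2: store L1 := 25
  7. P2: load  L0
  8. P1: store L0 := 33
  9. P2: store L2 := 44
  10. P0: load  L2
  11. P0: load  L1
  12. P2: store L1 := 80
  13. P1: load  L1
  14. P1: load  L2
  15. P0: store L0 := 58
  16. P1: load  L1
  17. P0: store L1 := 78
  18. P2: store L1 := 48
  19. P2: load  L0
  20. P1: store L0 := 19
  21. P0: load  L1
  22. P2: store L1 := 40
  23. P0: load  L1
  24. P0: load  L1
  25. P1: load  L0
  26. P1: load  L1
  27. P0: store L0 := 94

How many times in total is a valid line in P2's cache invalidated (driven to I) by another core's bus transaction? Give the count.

1. P0: load  L2  bus=[BusRd]  L2: P0=E P1=I P2=I  mem[L2]=40
2. P0: store L1 := 92  bus=[BusRdX]  L1: P0=M P1=I P2=I  mem[L1]=70
3. P2: load  L0  bus=[BusRd]  L0: P0=I P1=I P2=E  mem[L0]=50
4. P1: load  L1  bus=[BusRd]  L1: P0=O P1=S P2=I  mem[L1]=70
5. P0: load  L1  bus=[-]  L1: P0=O P1=S P2=I  mem[L1]=70
6. P2: store L1 := 25  bus=[BusRdX,Flush]  L1: P0=I P1=I P2=M  mem[L1]=92
7. P2: load  L0  bus=[-]  L0: P0=I P1=I P2=E  mem[L0]=50
8. P1: store L0 := 33  bus=[BusRdX]  L0: P0=I P1=M P2=I  mem[L0]=50
9. P2: store L2 := 44  bus=[BusRdX]  L2: P0=I P1=I P2=M  mem[L2]=40
10. P0: load  L2  bus=[BusRd]  L2: P0=S P1=I P2=O  mem[L2]=40
11. P0: load  L1  bus=[BusRd]  L1: P0=S P1=I P2=O  mem[L1]=92
12. P2: store L1 := 80  bus=[BusUpgr]  L1: P0=I P1=I P2=M  mem[L1]=92
13. P1: load  L1  bus=[BusRd]  L1: P0=I P1=S P2=O  mem[L1]=92
14. P1: load  L2  bus=[BusRd]  L2: P0=S P1=S P2=O  mem[L2]=40
15. P0: store L0 := 58  bus=[BusRdX,Flush]  L0: P0=M P1=I P2=I  mem[L0]=33
16. P1: load  L1  bus=[-]  L1: P0=I P1=S P2=O  mem[L1]=92
17. P0: store L1 := 78  bus=[BusRdX,Flush]  L1: P0=M P1=I P2=I  mem[L1]=80
18. P2: store L1 := 48  bus=[BusRdX,Flush]  L1: P0=I P1=I P2=M  mem[L1]=78
19. P2: load  L0  bus=[BusRd]  L0: P0=O P1=I P2=S  mem[L0]=33
20. P1: store L0 := 19  bus=[BusRdX,Flush]  L0: P0=I P1=M P2=I  mem[L0]=58
21. P0: load  L1  bus=[BusRd]  L1: P0=S P1=I P2=O  mem[L1]=78
22. P2: store L1 := 40  bus=[BusUpgr]  L1: P0=I P1=I P2=M  mem[L1]=78
23. P0: load  L1  bus=[BusRd]  L1: P0=S P1=I P2=O  mem[L1]=78
24. P0: load  L1  bus=[-]  L1: P0=S P1=I P2=O  mem[L1]=78
25. P1: load  L0  bus=[-]  L0: P0=I P1=M P2=I  mem[L0]=58
26. P1: load  L1  bus=[BusRd]  L1: P0=S P1=S P2=O  mem[L1]=78
27. P0: store L0 := 94  bus=[BusRdX,Flush]  L0: P0=M P1=I P2=I  mem[L0]=19

invalidations = 3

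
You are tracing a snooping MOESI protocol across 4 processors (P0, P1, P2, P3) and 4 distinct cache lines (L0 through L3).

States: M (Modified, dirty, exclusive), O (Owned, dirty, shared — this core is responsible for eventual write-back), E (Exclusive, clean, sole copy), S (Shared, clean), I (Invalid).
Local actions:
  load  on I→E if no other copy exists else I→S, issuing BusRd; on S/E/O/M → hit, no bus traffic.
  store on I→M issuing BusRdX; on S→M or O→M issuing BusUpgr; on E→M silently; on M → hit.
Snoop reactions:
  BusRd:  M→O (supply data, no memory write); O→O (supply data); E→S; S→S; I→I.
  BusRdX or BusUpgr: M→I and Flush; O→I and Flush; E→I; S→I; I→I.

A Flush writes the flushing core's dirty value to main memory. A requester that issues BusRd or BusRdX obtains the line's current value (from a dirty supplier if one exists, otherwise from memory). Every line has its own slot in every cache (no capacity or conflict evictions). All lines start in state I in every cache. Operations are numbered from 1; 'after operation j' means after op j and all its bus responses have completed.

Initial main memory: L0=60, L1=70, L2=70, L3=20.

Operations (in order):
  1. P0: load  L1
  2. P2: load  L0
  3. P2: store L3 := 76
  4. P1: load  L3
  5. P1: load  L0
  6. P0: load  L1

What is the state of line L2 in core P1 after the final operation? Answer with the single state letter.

state = I

  op1 P0: load  L1 → E/I/I/I on L1; bus BusRd; mem=70
  op2 P2: load  L0 → I/I/E/I on L0; bus BusRd; mem=60
  op3 P2: store L3 := 76 → I/I/M/I on L3; bus BusRdX; mem=20
  op4 P1: load  L3 → I/S/O/I on L3; bus BusRd; mem=20
  op5 P1: load  L0 → I/S/S/I on L0; bus BusRd; mem=60
  op6 P0: load  L1 → E/I/I/I on L1; bus (none); mem=70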